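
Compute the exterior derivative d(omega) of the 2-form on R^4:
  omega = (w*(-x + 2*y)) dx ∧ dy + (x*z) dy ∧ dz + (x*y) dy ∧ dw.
d(omega) = (-x + 3*y) dx ∧ dy ∧ dw + (z) dx ∧ dy ∧ dz

For a 2-form omega = sum_{i<j} g_{ij} dx_i ∧ dx_j, the exterior derivative is
  d(omega) = sum_{i<j} d(g_{ij}) ∧ dx_i ∧ dx_j = sum_{i<j, k} (∂g_{ij}/∂x_k) dx_k ∧ dx_i ∧ dx_j.
Expand each term, using dx_k ∧ dx_i ∧ dx_j = sgn(permutation) dx_{(a)} ∧ dx_{(b)} ∧ dx_{(c)} with (a < b < c) sorted:
  d(w*(-x + 2*y)) includes (∂/∂w)(w*(-x + 2*y)) dw = (-x + 2*y) dw, which multiplied by dx ∧ dy gives (-x + 2*y) dx ∧ dy ∧ dw
  d(x*z) includes (∂/∂x)(x*z) dx = (z) dx, which multiplied by dy ∧ dz gives (z) dx ∧ dy ∧ dz
  d(x*y) includes (∂/∂x)(x*y) dx = (y) dx, which multiplied by dy ∧ dw gives (y) dx ∧ dy ∧ dw
Collecting like 3-forms: d(omega) = (-x + 3*y) dx ∧ dy ∧ dw + (z) dx ∧ dy ∧ dz.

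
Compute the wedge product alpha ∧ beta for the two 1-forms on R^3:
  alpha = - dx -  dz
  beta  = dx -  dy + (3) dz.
alpha ∧ beta = (1) dx ∧ dy + (-2) dx ∧ dz + (-1) dy ∧ dz

Distribute the wedge, using dx_i ∧ dx_j = -dx_j ∧ dx_i and dx_i ∧ dx_i = 0. For each pair (i, j) with i < j, the coefficient of dx_i ∧ dx_j in alpha ∧ beta is (alpha_i * beta_j - alpha_j * beta_i). Collecting: alpha ∧ beta = (1) dx ∧ dy + (-2) dx ∧ dz + (-1) dy ∧ dz.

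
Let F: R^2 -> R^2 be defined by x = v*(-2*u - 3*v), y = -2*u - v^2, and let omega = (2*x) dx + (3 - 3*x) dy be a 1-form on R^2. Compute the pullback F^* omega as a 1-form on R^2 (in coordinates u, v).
F^* omega = (8*u*v^2 - 12*u*v + 12*v^3 - 18*v^2 - 6) du + (2*v*(4*u^2 + 12*u*v + 9*v^2 - 3)) dv

Using F^*(f dg) = (f ∘ F) d(g ∘ F), substitute each coordinate x_i by F_i(u, v) in f_i, and replace dx_i by d F_i = (∂F_i/∂u) du + (∂F_i/∂v) dv.
  For the x component: f_1(F) = 2*v*(-2*u - 3*v); d F_1 = (-2*v) du + (-2*u - 6*v) dv
  For the y component: f_2(F) = 6*u*v + 9*v^2 + 3; d F_2 = (-2) du + (-2*v) dv
Combining and collecting du, dv coefficients:
  coeff of du: 8*u*v^2 - 12*u*v + 12*v^3 - 18*v^2 - 6
  coeff of dv: 2*v*(4*u^2 + 12*u*v + 9*v^2 - 3)
F^* omega = (8*u*v^2 - 12*u*v + 12*v^3 - 18*v^2 - 6) du + (2*v*(4*u^2 + 12*u*v + 9*v^2 - 3)) dv.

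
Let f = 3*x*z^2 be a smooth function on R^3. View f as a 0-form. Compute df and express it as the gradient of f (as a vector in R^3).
df = (3*z^2) dx + (0) dy + (6*x*z) dz; grad f = (3*z^2, 0, 6*x*z)

For a 0-form f, d f = (∂f/∂x) dx + (∂f/∂y) dy + (∂f/∂z) dz. The components of the vector representation are exactly the entries of grad f in Cartesian coordinates:
  ∂f/∂x = 3*z^2
  ∂f/∂y = 0
  ∂f/∂z = 6*x*z.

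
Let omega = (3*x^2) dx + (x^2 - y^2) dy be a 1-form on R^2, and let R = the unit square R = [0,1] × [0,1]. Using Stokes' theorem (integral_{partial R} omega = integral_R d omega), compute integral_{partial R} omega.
integral_(partial R) omega = 1

Stokes: integral_partial_R omega = integral_R d omega with d omega = (∂Q/∂x - ∂P/∂y) dx ∧ dy.
  ∂Q/∂x = 2*x
  ∂P/∂y = 0
  integrand = ∂Q/∂x - ∂P/∂y = 2*x.
Integrating over R: integral_0^1 integral_0^1 (2*x) dx dy = 1.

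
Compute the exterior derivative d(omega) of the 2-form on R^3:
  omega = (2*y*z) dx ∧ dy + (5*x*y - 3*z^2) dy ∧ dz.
d(omega) = (7*y) dx ∧ dy ∧ dz

For a 2-form omega = sum_{i<j} g_{ij} dx_i ∧ dx_j, the exterior derivative is
  d(omega) = sum_{i<j} d(g_{ij}) ∧ dx_i ∧ dx_j = sum_{i<j, k} (∂g_{ij}/∂x_k) dx_k ∧ dx_i ∧ dx_j.
Expand each term, using dx_k ∧ dx_i ∧ dx_j = sgn(permutation) dx_{(a)} ∧ dx_{(b)} ∧ dx_{(c)} with (a < b < c) sorted:
  d(2*y*z) includes (∂/∂z)(2*y*z) dz = (2*y) dz, which multiplied by dx ∧ dy gives (2*y) dx ∧ dy ∧ dz
  d(5*x*y - 3*z^2) includes (∂/∂x)(5*x*y - 3*z^2) dx = (5*y) dx, which multiplied by dy ∧ dz gives (5*y) dx ∧ dy ∧ dz
Collecting like 3-forms: d(omega) = (7*y) dx ∧ dy ∧ dz.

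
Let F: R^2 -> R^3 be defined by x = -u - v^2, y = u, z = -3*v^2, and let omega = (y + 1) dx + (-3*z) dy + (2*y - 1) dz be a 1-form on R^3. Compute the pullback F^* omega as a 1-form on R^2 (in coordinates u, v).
F^* omega = (-u + 9*v^2 - 1) du + (2*v*(2 - 7*u)) dv

Using F^*(f dg) = (f ∘ F) d(g ∘ F), substitute each coordinate x_i by F_i(u, v) in f_i, and replace dx_i by d F_i = (∂F_i/∂u) du + (∂F_i/∂v) dv.
  For the x component: f_1(F) = u + 1; d F_1 = (-1) du + (-2*v) dv
  For the y component: f_2(F) = 9*v^2; d F_2 = (1) du + (0) dv
  For the z component: f_3(F) = 2*u - 1; d F_3 = (0) du + (-6*v) dv
Combining and collecting du, dv coefficients:
  coeff of du: -u + 9*v^2 - 1
  coeff of dv: 2*v*(2 - 7*u)
F^* omega = (-u + 9*v^2 - 1) du + (2*v*(2 - 7*u)) dv.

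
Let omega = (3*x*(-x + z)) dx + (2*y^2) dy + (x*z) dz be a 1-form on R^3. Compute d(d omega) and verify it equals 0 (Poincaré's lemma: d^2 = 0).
d(d omega) = 0

Step 1: d omega = sum_{i<j} (∂f_j/∂x_i - ∂f_i/∂x_j) dx_i ∧ dx_j:
  coeff of dx ∧ dy: 0
  coeff of dx ∧ dz: -3*x + z
  coeff of dy ∧ dz: 0
Step 2: Apply d again to each 2-form coefficient. The only possible 3-form in R^3 is dx ∧ dy ∧ dz, with coefficient
  ∂(coeff of dy∧dz)/∂x - ∂(coeff of dx∧dz)/∂y + ∂(coeff of dx∧dy)/∂z
  = ∂/∂x (0) - ∂/∂y (-3*x + z) + ∂/∂z (0).
Each of these terms simplifies to sums of mixed partials that cancel in pairs. The result is 0 (by equality of mixed partials for smooth functions — Schwarz / Clairaut).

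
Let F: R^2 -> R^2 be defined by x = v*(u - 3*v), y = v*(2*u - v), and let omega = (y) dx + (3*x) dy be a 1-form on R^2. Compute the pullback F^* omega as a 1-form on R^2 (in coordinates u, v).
F^* omega = (v^2*(8*u - 19*v)) du + (v*(8*u^2 - 37*u*v + 24*v^2)) dv

Using F^*(f dg) = (f ∘ F) d(g ∘ F), substitute each coordinate x_i by F_i(u, v) in f_i, and replace dx_i by d F_i = (∂F_i/∂u) du + (∂F_i/∂v) dv.
  For the x component: f_1(F) = v*(2*u - v); d F_1 = (v) du + (u - 6*v) dv
  For the y component: f_2(F) = 3*v*(u - 3*v); d F_2 = (2*v) du + (2*u - 2*v) dv
Combining and collecting du, dv coefficients:
  coeff of du: v^2*(8*u - 19*v)
  coeff of dv: v*(8*u^2 - 37*u*v + 24*v^2)
F^* omega = (v^2*(8*u - 19*v)) du + (v*(8*u^2 - 37*u*v + 24*v^2)) dv.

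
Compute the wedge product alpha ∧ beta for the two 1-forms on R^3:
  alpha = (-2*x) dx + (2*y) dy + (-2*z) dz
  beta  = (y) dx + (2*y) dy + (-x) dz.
alpha ∧ beta = (-2*y*(2*x + y)) dx ∧ dy + (2*x^2 + 2*y*z) dx ∧ dz + (2*y*(-x + 2*z)) dy ∧ dz

Distribute the wedge, using dx_i ∧ dx_j = -dx_j ∧ dx_i and dx_i ∧ dx_i = 0. For each pair (i, j) with i < j, the coefficient of dx_i ∧ dx_j in alpha ∧ beta is (alpha_i * beta_j - alpha_j * beta_i). Collecting: alpha ∧ beta = (-2*y*(2*x + y)) dx ∧ dy + (2*x^2 + 2*y*z) dx ∧ dz + (2*y*(-x + 2*z)) dy ∧ dz.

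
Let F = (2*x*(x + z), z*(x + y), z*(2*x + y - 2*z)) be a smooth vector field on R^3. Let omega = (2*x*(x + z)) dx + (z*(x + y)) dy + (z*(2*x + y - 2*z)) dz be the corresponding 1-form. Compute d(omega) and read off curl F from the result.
d(omega) = (-x - y + z) dy ∧ dz + (2*x - 2*z) dz ∧ dx + (z) dx ∧ dy; curl F = (-x - y + z, 2*x - 2*z, z)

d omega = sum_{i<j} (∂f_j/∂x_i - ∂f_i/∂x_j) dx_i ∧ dx_j. Under the identification (dy ∧ dz, dz ∧ dx, dx ∧ dy) ↔ (e_x, e_y, e_z), the coefficients are exactly the components of curl F. Compute:
  ∂R/∂y - ∂Q/∂z = (z) - (x + y) = -x - y + z
  ∂P/∂z - ∂R/∂x = (2*x) - (2*z) = 2*x - 2*z
  ∂Q/∂x - ∂P/∂y = (z) - (0) = z.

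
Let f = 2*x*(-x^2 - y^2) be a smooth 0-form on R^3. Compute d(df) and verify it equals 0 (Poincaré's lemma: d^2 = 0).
d(df) = 0

Step 1: df = sum_i (∂f/∂x_i) dx_i = (-6*x^2 - 2*y^2) dx + (-4*x*y) dy + (0) dz.
Step 2: Apply d again. Using the 1-form formula, the coefficient of dx ∧ dy in d(df) is ∂^2 f/∂x ∂y - ∂^2 f/∂y ∂x = (-4*y) - (-4*y) = 0 (equality of mixed partials for smooth f).
Similarly for dx ∧ dz and dy ∧ dz — all coefficients vanish. So d(df) = 0.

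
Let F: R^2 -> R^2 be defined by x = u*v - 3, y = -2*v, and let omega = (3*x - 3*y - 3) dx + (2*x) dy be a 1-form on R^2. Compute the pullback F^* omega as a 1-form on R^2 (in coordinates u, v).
F^* omega = (3*v*(u*v + 2*v - 4)) du + (3*u^2*v + 2*u*v - 12*u + 12) dv

Using F^*(f dg) = (f ∘ F) d(g ∘ F), substitute each coordinate x_i by F_i(u, v) in f_i, and replace dx_i by d F_i = (∂F_i/∂u) du + (∂F_i/∂v) dv.
  For the x component: f_1(F) = 3*u*v + 6*v - 12; d F_1 = (v) du + (u) dv
  For the y component: f_2(F) = 2*u*v - 6; d F_2 = (0) du + (-2) dv
Combining and collecting du, dv coefficients:
  coeff of du: 3*v*(u*v + 2*v - 4)
  coeff of dv: 3*u^2*v + 2*u*v - 12*u + 12
F^* omega = (3*v*(u*v + 2*v - 4)) du + (3*u^2*v + 2*u*v - 12*u + 12) dv.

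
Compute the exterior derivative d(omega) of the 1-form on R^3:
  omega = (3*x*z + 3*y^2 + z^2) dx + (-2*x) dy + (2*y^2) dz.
d(omega) = (-6*y - 2) dx ∧ dy + (-3*x - 2*z) dx ∧ dz + (4*y) dy ∧ dz

For a 1-form omega = sum_i f_i dx_i, the exterior derivative is
  d(omega) = sum_{i < j} (∂f_j/∂x_i - ∂f_i/∂x_j) dx_i ∧ dx_j.
  coefficient of dx ∧ dy: ∂f_2/∂x - ∂f_1/∂y = ∂(-2*x)/∂x - ∂(3*x*z + 3*y^2 + z^2)/∂y = -6*y - 2
  coefficient of dx ∧ dz: ∂f_3/∂x - ∂f_1/∂z = ∂(2*y^2)/∂x - ∂(3*x*z + 3*y^2 + z^2)/∂z = -3*x - 2*z
  coefficient of dy ∧ dz: ∂f_3/∂y - ∂f_2/∂z = ∂(2*y^2)/∂y - ∂(-2*x)/∂z = 4*y
Assembling: d(omega) = (-6*y - 2) dx ∧ dy + (-3*x - 2*z) dx ∧ dz + (4*y) dy ∧ dz.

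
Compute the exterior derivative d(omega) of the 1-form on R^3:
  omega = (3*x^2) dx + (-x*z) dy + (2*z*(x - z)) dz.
d(omega) = (-z) dx ∧ dy + (2*z) dx ∧ dz + (x) dy ∧ dz

For a 1-form omega = sum_i f_i dx_i, the exterior derivative is
  d(omega) = sum_{i < j} (∂f_j/∂x_i - ∂f_i/∂x_j) dx_i ∧ dx_j.
  coefficient of dx ∧ dy: ∂f_2/∂x - ∂f_1/∂y = ∂(-x*z)/∂x - ∂(3*x^2)/∂y = -z
  coefficient of dx ∧ dz: ∂f_3/∂x - ∂f_1/∂z = ∂(2*z*(x - z))/∂x - ∂(3*x^2)/∂z = 2*z
  coefficient of dy ∧ dz: ∂f_3/∂y - ∂f_2/∂z = ∂(2*z*(x - z))/∂y - ∂(-x*z)/∂z = x
Assembling: d(omega) = (-z) dx ∧ dy + (2*z) dx ∧ dz + (x) dy ∧ dz.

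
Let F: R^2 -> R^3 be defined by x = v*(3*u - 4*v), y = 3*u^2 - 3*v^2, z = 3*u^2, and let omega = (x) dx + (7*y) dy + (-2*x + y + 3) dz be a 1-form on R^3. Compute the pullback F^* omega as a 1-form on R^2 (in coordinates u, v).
F^* omega = (144*u^3 - 36*u^2*v - 87*u*v^2 + 18*u - 12*v^3) du + (v*(-117*u^2 - 36*u*v + 158*v^2)) dv

Using F^*(f dg) = (f ∘ F) d(g ∘ F), substitute each coordinate x_i by F_i(u, v) in f_i, and replace dx_i by d F_i = (∂F_i/∂u) du + (∂F_i/∂v) dv.
  For the x component: f_1(F) = v*(3*u - 4*v); d F_1 = (3*v) du + (3*u - 8*v) dv
  For the y component: f_2(F) = 21*u^2 - 21*v^2; d F_2 = (6*u) du + (-6*v) dv
  For the z component: f_3(F) = 3*u^2 - 6*u*v + 5*v^2 + 3; d F_3 = (6*u) du + (0) dv
Combining and collecting du, dv coefficients:
  coeff of du: 144*u^3 - 36*u^2*v - 87*u*v^2 + 18*u - 12*v^3
  coeff of dv: v*(-117*u^2 - 36*u*v + 158*v^2)
F^* omega = (144*u^3 - 36*u^2*v - 87*u*v^2 + 18*u - 12*v^3) du + (v*(-117*u^2 - 36*u*v + 158*v^2)) dv.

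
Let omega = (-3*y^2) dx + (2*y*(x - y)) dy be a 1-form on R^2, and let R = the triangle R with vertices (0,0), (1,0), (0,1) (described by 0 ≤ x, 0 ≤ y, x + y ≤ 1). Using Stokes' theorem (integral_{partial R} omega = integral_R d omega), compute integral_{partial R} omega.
integral_(partial R) omega = 4/3

Stokes: integral_partial_R omega = integral_R d omega with d omega = (∂Q/∂x - ∂P/∂y) dx ∧ dy.
  ∂Q/∂x = 2*y
  ∂P/∂y = -6*y
  integrand = ∂Q/∂x - ∂P/∂y = 8*y.
Integrating over R: integral_0^1 integral_0^{1-x} (8*y) dy dx = 4/3.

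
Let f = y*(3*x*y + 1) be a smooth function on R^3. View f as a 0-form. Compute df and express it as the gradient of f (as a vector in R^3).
df = (3*y^2) dx + (6*x*y + 1) dy + (0) dz; grad f = (3*y^2, 6*x*y + 1, 0)

For a 0-form f, d f = (∂f/∂x) dx + (∂f/∂y) dy + (∂f/∂z) dz. The components of the vector representation are exactly the entries of grad f in Cartesian coordinates:
  ∂f/∂x = 3*y^2
  ∂f/∂y = 6*x*y + 1
  ∂f/∂z = 0.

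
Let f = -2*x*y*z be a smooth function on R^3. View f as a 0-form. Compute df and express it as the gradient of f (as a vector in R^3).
df = (-2*y*z) dx + (-2*x*z) dy + (-2*x*y) dz; grad f = (-2*y*z, -2*x*z, -2*x*y)

For a 0-form f, d f = (∂f/∂x) dx + (∂f/∂y) dy + (∂f/∂z) dz. The components of the vector representation are exactly the entries of grad f in Cartesian coordinates:
  ∂f/∂x = -2*y*z
  ∂f/∂y = -2*x*z
  ∂f/∂z = -2*x*y.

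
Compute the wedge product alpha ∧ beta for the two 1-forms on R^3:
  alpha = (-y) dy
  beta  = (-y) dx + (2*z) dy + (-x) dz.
alpha ∧ beta = (-y^2) dx ∧ dy + (x*y) dy ∧ dz

Distribute the wedge, using dx_i ∧ dx_j = -dx_j ∧ dx_i and dx_i ∧ dx_i = 0. For each pair (i, j) with i < j, the coefficient of dx_i ∧ dx_j in alpha ∧ beta is (alpha_i * beta_j - alpha_j * beta_i). Collecting: alpha ∧ beta = (-y^2) dx ∧ dy + (x*y) dy ∧ dz.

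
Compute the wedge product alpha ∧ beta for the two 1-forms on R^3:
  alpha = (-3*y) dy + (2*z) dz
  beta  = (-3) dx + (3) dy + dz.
alpha ∧ beta = (-9*y) dx ∧ dy + (-3*y - 6*z) dy ∧ dz + (6*z) dx ∧ dz

Distribute the wedge, using dx_i ∧ dx_j = -dx_j ∧ dx_i and dx_i ∧ dx_i = 0. For each pair (i, j) with i < j, the coefficient of dx_i ∧ dx_j in alpha ∧ beta is (alpha_i * beta_j - alpha_j * beta_i). Collecting: alpha ∧ beta = (-9*y) dx ∧ dy + (-3*y - 6*z) dy ∧ dz + (6*z) dx ∧ dz.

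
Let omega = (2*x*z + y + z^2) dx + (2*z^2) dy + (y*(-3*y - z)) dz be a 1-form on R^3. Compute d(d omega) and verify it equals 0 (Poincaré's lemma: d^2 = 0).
d(d omega) = 0

Step 1: d omega = sum_{i<j} (∂f_j/∂x_i - ∂f_i/∂x_j) dx_i ∧ dx_j:
  coeff of dx ∧ dy: -1
  coeff of dx ∧ dz: -2*x - 2*z
  coeff of dy ∧ dz: -6*y - 5*z
Step 2: Apply d again to each 2-form coefficient. The only possible 3-form in R^3 is dx ∧ dy ∧ dz, with coefficient
  ∂(coeff of dy∧dz)/∂x - ∂(coeff of dx∧dz)/∂y + ∂(coeff of dx∧dy)/∂z
  = ∂/∂x (-6*y - 5*z) - ∂/∂y (-2*x - 2*z) + ∂/∂z (-1).
Each of these terms simplifies to sums of mixed partials that cancel in pairs. The result is 0 (by equality of mixed partials for smooth functions — Schwarz / Clairaut).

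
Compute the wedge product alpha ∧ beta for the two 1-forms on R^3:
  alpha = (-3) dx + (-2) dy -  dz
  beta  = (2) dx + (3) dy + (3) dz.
alpha ∧ beta = (-5) dx ∧ dy + (-7) dx ∧ dz + (-3) dy ∧ dz

Distribute the wedge, using dx_i ∧ dx_j = -dx_j ∧ dx_i and dx_i ∧ dx_i = 0. For each pair (i, j) with i < j, the coefficient of dx_i ∧ dx_j in alpha ∧ beta is (alpha_i * beta_j - alpha_j * beta_i). Collecting: alpha ∧ beta = (-5) dx ∧ dy + (-7) dx ∧ dz + (-3) dy ∧ dz.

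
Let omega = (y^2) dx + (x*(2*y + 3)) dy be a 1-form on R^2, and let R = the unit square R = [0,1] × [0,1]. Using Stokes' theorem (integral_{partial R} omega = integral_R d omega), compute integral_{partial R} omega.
integral_(partial R) omega = 3

Stokes: integral_partial_R omega = integral_R d omega with d omega = (∂Q/∂x - ∂P/∂y) dx ∧ dy.
  ∂Q/∂x = 2*y + 3
  ∂P/∂y = 2*y
  integrand = ∂Q/∂x - ∂P/∂y = 3.
Integrating over R: integral_0^1 integral_0^1 (3) dx dy = 3.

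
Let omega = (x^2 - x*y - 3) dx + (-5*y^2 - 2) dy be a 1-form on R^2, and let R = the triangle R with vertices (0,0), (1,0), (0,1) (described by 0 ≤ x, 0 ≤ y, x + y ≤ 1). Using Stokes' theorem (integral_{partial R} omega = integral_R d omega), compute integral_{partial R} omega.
integral_(partial R) omega = 1/6

Stokes: integral_partial_R omega = integral_R d omega with d omega = (∂Q/∂x - ∂P/∂y) dx ∧ dy.
  ∂Q/∂x = 0
  ∂P/∂y = -x
  integrand = ∂Q/∂x - ∂P/∂y = x.
Integrating over R: integral_0^1 integral_0^{1-x} (x) dy dx = 1/6.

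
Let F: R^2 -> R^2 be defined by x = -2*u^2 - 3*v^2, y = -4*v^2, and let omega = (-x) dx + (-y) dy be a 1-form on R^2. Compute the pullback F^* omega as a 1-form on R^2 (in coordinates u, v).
F^* omega = (-8*u^3 - 12*u*v^2) du + (-12*u^2*v - 50*v^3) dv

Using F^*(f dg) = (f ∘ F) d(g ∘ F), substitute each coordinate x_i by F_i(u, v) in f_i, and replace dx_i by d F_i = (∂F_i/∂u) du + (∂F_i/∂v) dv.
  For the x component: f_1(F) = 2*u^2 + 3*v^2; d F_1 = (-4*u) du + (-6*v) dv
  For the y component: f_2(F) = 4*v^2; d F_2 = (0) du + (-8*v) dv
Combining and collecting du, dv coefficients:
  coeff of du: -8*u^3 - 12*u*v^2
  coeff of dv: -12*u^2*v - 50*v^3
F^* omega = (-8*u^3 - 12*u*v^2) du + (-12*u^2*v - 50*v^3) dv.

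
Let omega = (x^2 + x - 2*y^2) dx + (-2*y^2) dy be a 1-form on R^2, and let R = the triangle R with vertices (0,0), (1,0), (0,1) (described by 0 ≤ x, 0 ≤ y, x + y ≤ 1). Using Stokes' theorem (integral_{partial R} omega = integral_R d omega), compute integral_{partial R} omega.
integral_(partial R) omega = 2/3

Stokes: integral_partial_R omega = integral_R d omega with d omega = (∂Q/∂x - ∂P/∂y) dx ∧ dy.
  ∂Q/∂x = 0
  ∂P/∂y = -4*y
  integrand = ∂Q/∂x - ∂P/∂y = 4*y.
Integrating over R: integral_0^1 integral_0^{1-x} (4*y) dy dx = 2/3.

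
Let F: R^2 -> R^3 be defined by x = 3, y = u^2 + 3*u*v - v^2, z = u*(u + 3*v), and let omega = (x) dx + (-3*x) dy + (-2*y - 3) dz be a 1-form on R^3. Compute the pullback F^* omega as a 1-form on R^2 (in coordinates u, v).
F^* omega = (-4*u^3 - 18*u^2*v - 14*u*v^2 - 24*u + 6*v^3 - 36*v) du + (-6*u^3 - 18*u^2*v + 6*u*v^2 - 36*u + 18*v) dv

Using F^*(f dg) = (f ∘ F) d(g ∘ F), substitute each coordinate x_i by F_i(u, v) in f_i, and replace dx_i by d F_i = (∂F_i/∂u) du + (∂F_i/∂v) dv.
  For the x component: f_1(F) = 3; d F_1 = (0) du + (0) dv
  For the y component: f_2(F) = -9; d F_2 = (2*u + 3*v) du + (3*u - 2*v) dv
  For the z component: f_3(F) = -2*u^2 - 6*u*v + 2*v^2 - 3; d F_3 = (2*u + 3*v) du + (3*u) dv
Combining and collecting du, dv coefficients:
  coeff of du: -4*u^3 - 18*u^2*v - 14*u*v^2 - 24*u + 6*v^3 - 36*v
  coeff of dv: -6*u^3 - 18*u^2*v + 6*u*v^2 - 36*u + 18*v
F^* omega = (-4*u^3 - 18*u^2*v - 14*u*v^2 - 24*u + 6*v^3 - 36*v) du + (-6*u^3 - 18*u^2*v + 6*u*v^2 - 36*u + 18*v) dv.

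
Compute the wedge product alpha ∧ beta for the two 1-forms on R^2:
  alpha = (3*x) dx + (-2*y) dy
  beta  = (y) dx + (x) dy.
alpha ∧ beta = (3*x^2 + 2*y^2) dx ∧ dy

Distribute the wedge, using dx_i ∧ dx_j = -dx_j ∧ dx_i and dx_i ∧ dx_i = 0. For each pair (i, j) with i < j, the coefficient of dx_i ∧ dx_j in alpha ∧ beta is (alpha_i * beta_j - alpha_j * beta_i). Collecting: alpha ∧ beta = (3*x^2 + 2*y^2) dx ∧ dy.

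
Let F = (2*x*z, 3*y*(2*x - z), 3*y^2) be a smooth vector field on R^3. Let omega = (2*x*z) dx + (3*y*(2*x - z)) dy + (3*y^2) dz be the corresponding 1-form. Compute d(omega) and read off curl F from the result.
d(omega) = (9*y) dy ∧ dz + (2*x) dz ∧ dx + (6*y) dx ∧ dy; curl F = (9*y, 2*x, 6*y)

d omega = sum_{i<j} (∂f_j/∂x_i - ∂f_i/∂x_j) dx_i ∧ dx_j. Under the identification (dy ∧ dz, dz ∧ dx, dx ∧ dy) ↔ (e_x, e_y, e_z), the coefficients are exactly the components of curl F. Compute:
  ∂R/∂y - ∂Q/∂z = (6*y) - (-3*y) = 9*y
  ∂P/∂z - ∂R/∂x = (2*x) - (0) = 2*x
  ∂Q/∂x - ∂P/∂y = (6*y) - (0) = 6*y.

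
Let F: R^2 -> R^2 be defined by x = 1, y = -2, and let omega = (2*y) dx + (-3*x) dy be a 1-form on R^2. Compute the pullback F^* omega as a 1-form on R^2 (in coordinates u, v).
F^* omega = 0

Using F^*(f dg) = (f ∘ F) d(g ∘ F), substitute each coordinate x_i by F_i(u, v) in f_i, and replace dx_i by d F_i = (∂F_i/∂u) du + (∂F_i/∂v) dv.
  For the x component: f_1(F) = -4; d F_1 = (0) du + (0) dv
  For the y component: f_2(F) = -3; d F_2 = (0) du + (0) dv
Combining and collecting du, dv coefficients:
  coeff of du: 0
  coeff of dv: 0
F^* omega = 0.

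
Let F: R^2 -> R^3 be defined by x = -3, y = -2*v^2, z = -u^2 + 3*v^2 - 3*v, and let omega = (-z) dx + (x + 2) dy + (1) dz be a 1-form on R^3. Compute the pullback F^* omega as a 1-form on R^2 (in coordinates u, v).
F^* omega = (-2*u) du + (10*v - 3) dv

Using F^*(f dg) = (f ∘ F) d(g ∘ F), substitute each coordinate x_i by F_i(u, v) in f_i, and replace dx_i by d F_i = (∂F_i/∂u) du + (∂F_i/∂v) dv.
  For the x component: f_1(F) = u^2 - 3*v^2 + 3*v; d F_1 = (0) du + (0) dv
  For the y component: f_2(F) = -1; d F_2 = (0) du + (-4*v) dv
  For the z component: f_3(F) = 1; d F_3 = (-2*u) du + (6*v - 3) dv
Combining and collecting du, dv coefficients:
  coeff of du: -2*u
  coeff of dv: 10*v - 3
F^* omega = (-2*u) du + (10*v - 3) dv.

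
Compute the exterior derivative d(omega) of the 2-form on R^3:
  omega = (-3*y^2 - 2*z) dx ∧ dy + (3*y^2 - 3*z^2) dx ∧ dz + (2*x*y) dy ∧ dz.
d(omega) = (-4*y - 2) dx ∧ dy ∧ dz

For a 2-form omega = sum_{i<j} g_{ij} dx_i ∧ dx_j, the exterior derivative is
  d(omega) = sum_{i<j} d(g_{ij}) ∧ dx_i ∧ dx_j = sum_{i<j, k} (∂g_{ij}/∂x_k) dx_k ∧ dx_i ∧ dx_j.
Expand each term, using dx_k ∧ dx_i ∧ dx_j = sgn(permutation) dx_{(a)} ∧ dx_{(b)} ∧ dx_{(c)} with (a < b < c) sorted:
  d(-3*y^2 - 2*z) includes (∂/∂z)(-3*y^2 - 2*z) dz = (-2) dz, which multiplied by dx ∧ dy gives (-2) dx ∧ dy ∧ dz
  d(3*y^2 - 3*z^2) includes (∂/∂y)(3*y^2 - 3*z^2) dy = (6*y) dy, which multiplied by dx ∧ dz gives (-6*y) dx ∧ dy ∧ dz
  d(2*x*y) includes (∂/∂x)(2*x*y) dx = (2*y) dx, which multiplied by dy ∧ dz gives (2*y) dx ∧ dy ∧ dz
Collecting like 3-forms: d(omega) = (-4*y - 2) dx ∧ dy ∧ dz.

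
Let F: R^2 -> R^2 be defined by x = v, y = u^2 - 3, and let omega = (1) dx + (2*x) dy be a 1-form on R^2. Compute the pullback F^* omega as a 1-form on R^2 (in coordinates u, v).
F^* omega = (4*u*v) du + (1) dv

Using F^*(f dg) = (f ∘ F) d(g ∘ F), substitute each coordinate x_i by F_i(u, v) in f_i, and replace dx_i by d F_i = (∂F_i/∂u) du + (∂F_i/∂v) dv.
  For the x component: f_1(F) = 1; d F_1 = (0) du + (1) dv
  For the y component: f_2(F) = 2*v; d F_2 = (2*u) du + (0) dv
Combining and collecting du, dv coefficients:
  coeff of du: 4*u*v
  coeff of dv: 1
F^* omega = (4*u*v) du + (1) dv.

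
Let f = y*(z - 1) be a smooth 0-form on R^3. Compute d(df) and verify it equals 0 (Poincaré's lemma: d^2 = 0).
d(df) = 0

Step 1: df = sum_i (∂f/∂x_i) dx_i = (0) dx + (z - 1) dy + (y) dz.
Step 2: Apply d again. Using the 1-form formula, the coefficient of dx ∧ dy in d(df) is ∂^2 f/∂x ∂y - ∂^2 f/∂y ∂x = (0) - (0) = 0 (equality of mixed partials for smooth f).
Similarly for dx ∧ dz and dy ∧ dz — all coefficients vanish. So d(df) = 0.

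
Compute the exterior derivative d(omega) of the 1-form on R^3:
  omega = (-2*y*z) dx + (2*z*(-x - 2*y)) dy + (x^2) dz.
d(omega) = (2*x + 2*y) dx ∧ dz + (2*x + 4*y) dy ∧ dz

For a 1-form omega = sum_i f_i dx_i, the exterior derivative is
  d(omega) = sum_{i < j} (∂f_j/∂x_i - ∂f_i/∂x_j) dx_i ∧ dx_j.
  coefficient of dx ∧ dz: ∂f_3/∂x - ∂f_1/∂z = ∂(x^2)/∂x - ∂(-2*y*z)/∂z = 2*x + 2*y
  coefficient of dy ∧ dz: ∂f_3/∂y - ∂f_2/∂z = ∂(x^2)/∂y - ∂(2*z*(-x - 2*y))/∂z = 2*x + 4*y
Assembling: d(omega) = (2*x + 2*y) dx ∧ dz + (2*x + 4*y) dy ∧ dz.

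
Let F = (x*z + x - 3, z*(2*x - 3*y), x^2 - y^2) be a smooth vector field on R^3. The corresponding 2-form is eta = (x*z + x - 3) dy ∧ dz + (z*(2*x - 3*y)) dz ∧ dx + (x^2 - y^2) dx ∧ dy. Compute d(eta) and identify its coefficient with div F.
d(eta) = (1 - 2*z) dx ∧ dy ∧ dz; div F = 1 - 2*z

For a 2-form in R^3 of the form above, applying d gives a 3-form with coefficient ∂P/∂x + ∂Q/∂y + ∂R/∂z:
  ∂P/∂x = z + 1
  ∂Q/∂y = -3*z
  ∂R/∂z = 0
Sum = 1 - 2*z, which is exactly div F.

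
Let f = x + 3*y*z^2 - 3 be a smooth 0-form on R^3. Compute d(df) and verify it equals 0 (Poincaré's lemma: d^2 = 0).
d(df) = 0

Step 1: df = sum_i (∂f/∂x_i) dx_i = (1) dx + (3*z^2) dy + (6*y*z) dz.
Step 2: Apply d again. Using the 1-form formula, the coefficient of dx ∧ dy in d(df) is ∂^2 f/∂x ∂y - ∂^2 f/∂y ∂x = (0) - (0) = 0 (equality of mixed partials for smooth f).
Similarly for dx ∧ dz and dy ∧ dz — all coefficients vanish. So d(df) = 0.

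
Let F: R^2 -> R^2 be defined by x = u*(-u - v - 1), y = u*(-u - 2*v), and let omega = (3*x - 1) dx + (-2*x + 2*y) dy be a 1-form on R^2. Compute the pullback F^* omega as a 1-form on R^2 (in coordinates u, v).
F^* omega = (6*u^3 + 13*u^2*v + 5*u^2 + 7*u*v^2 + 2*u*v + 5*u + v + 1) du + (u*(3*u^2 + 7*u*v - u + 1)) dv

Using F^*(f dg) = (f ∘ F) d(g ∘ F), substitute each coordinate x_i by F_i(u, v) in f_i, and replace dx_i by d F_i = (∂F_i/∂u) du + (∂F_i/∂v) dv.
  For the x component: f_1(F) = -3*u^2 - 3*u*v - 3*u - 1; d F_1 = (-2*u - v - 1) du + (-u) dv
  For the y component: f_2(F) = 2*u*(1 - v); d F_2 = (-2*u - 2*v) du + (-2*u) dv
Combining and collecting du, dv coefficients:
  coeff of du: 6*u^3 + 13*u^2*v + 5*u^2 + 7*u*v^2 + 2*u*v + 5*u + v + 1
  coeff of dv: u*(3*u^2 + 7*u*v - u + 1)
F^* omega = (6*u^3 + 13*u^2*v + 5*u^2 + 7*u*v^2 + 2*u*v + 5*u + v + 1) du + (u*(3*u^2 + 7*u*v - u + 1)) dv.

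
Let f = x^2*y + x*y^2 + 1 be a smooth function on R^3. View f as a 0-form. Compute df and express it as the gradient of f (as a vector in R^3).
df = (y*(2*x + y)) dx + (x*(x + 2*y)) dy + (0) dz; grad f = (y*(2*x + y), x*(x + 2*y), 0)

For a 0-form f, d f = (∂f/∂x) dx + (∂f/∂y) dy + (∂f/∂z) dz. The components of the vector representation are exactly the entries of grad f in Cartesian coordinates:
  ∂f/∂x = y*(2*x + y)
  ∂f/∂y = x*(x + 2*y)
  ∂f/∂z = 0.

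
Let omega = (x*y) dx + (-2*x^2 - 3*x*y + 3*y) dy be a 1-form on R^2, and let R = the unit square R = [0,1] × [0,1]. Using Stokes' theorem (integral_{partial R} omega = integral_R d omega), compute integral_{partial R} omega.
integral_(partial R) omega = -4

Stokes: integral_partial_R omega = integral_R d omega with d omega = (∂Q/∂x - ∂P/∂y) dx ∧ dy.
  ∂Q/∂x = -4*x - 3*y
  ∂P/∂y = x
  integrand = ∂Q/∂x - ∂P/∂y = -5*x - 3*y.
Integrating over R: integral_0^1 integral_0^1 (-5*x - 3*y) dx dy = -4.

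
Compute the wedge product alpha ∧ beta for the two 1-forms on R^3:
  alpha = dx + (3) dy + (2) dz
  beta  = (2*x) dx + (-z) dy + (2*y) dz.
alpha ∧ beta = (-6*x - z) dx ∧ dy + (-4*x + 2*y) dx ∧ dz + (6*y + 2*z) dy ∧ dz

Distribute the wedge, using dx_i ∧ dx_j = -dx_j ∧ dx_i and dx_i ∧ dx_i = 0. For each pair (i, j) with i < j, the coefficient of dx_i ∧ dx_j in alpha ∧ beta is (alpha_i * beta_j - alpha_j * beta_i). Collecting: alpha ∧ beta = (-6*x - z) dx ∧ dy + (-4*x + 2*y) dx ∧ dz + (6*y + 2*z) dy ∧ dz.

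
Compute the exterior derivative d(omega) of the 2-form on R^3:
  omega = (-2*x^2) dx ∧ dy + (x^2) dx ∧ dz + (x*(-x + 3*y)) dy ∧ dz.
d(omega) = (-2*x + 3*y) dx ∧ dy ∧ dz

For a 2-form omega = sum_{i<j} g_{ij} dx_i ∧ dx_j, the exterior derivative is
  d(omega) = sum_{i<j} d(g_{ij}) ∧ dx_i ∧ dx_j = sum_{i<j, k} (∂g_{ij}/∂x_k) dx_k ∧ dx_i ∧ dx_j.
Expand each term, using dx_k ∧ dx_i ∧ dx_j = sgn(permutation) dx_{(a)} ∧ dx_{(b)} ∧ dx_{(c)} with (a < b < c) sorted:
  d(x*(-x + 3*y)) includes (∂/∂x)(x*(-x + 3*y)) dx = (-2*x + 3*y) dx, which multiplied by dy ∧ dz gives (-2*x + 3*y) dx ∧ dy ∧ dz
Collecting like 3-forms: d(omega) = (-2*x + 3*y) dx ∧ dy ∧ dz.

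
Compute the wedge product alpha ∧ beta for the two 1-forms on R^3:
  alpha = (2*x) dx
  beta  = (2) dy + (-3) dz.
alpha ∧ beta = (4*x) dx ∧ dy + (-6*x) dx ∧ dz

Distribute the wedge, using dx_i ∧ dx_j = -dx_j ∧ dx_i and dx_i ∧ dx_i = 0. For each pair (i, j) with i < j, the coefficient of dx_i ∧ dx_j in alpha ∧ beta is (alpha_i * beta_j - alpha_j * beta_i). Collecting: alpha ∧ beta = (4*x) dx ∧ dy + (-6*x) dx ∧ dz.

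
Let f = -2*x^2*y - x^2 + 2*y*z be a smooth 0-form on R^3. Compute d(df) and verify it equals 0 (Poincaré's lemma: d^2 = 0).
d(df) = 0

Step 1: df = sum_i (∂f/∂x_i) dx_i = (2*x*(-2*y - 1)) dx + (-2*x^2 + 2*z) dy + (2*y) dz.
Step 2: Apply d again. Using the 1-form formula, the coefficient of dx ∧ dy in d(df) is ∂^2 f/∂x ∂y - ∂^2 f/∂y ∂x = (-4*x) - (-4*x) = 0 (equality of mixed partials for smooth f).
Similarly for dx ∧ dz and dy ∧ dz — all coefficients vanish. So d(df) = 0.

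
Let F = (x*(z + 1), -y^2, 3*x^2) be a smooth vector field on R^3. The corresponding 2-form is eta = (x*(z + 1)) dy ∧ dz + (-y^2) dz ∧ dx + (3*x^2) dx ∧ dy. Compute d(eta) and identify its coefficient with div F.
d(eta) = (-2*y + z + 1) dx ∧ dy ∧ dz; div F = -2*y + z + 1

For a 2-form in R^3 of the form above, applying d gives a 3-form with coefficient ∂P/∂x + ∂Q/∂y + ∂R/∂z:
  ∂P/∂x = z + 1
  ∂Q/∂y = -2*y
  ∂R/∂z = 0
Sum = -2*y + z + 1, which is exactly div F.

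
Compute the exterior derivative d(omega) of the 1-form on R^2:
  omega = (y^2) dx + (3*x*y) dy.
d(omega) = (y) dx ∧ dy

For a 1-form omega = sum_i f_i dx_i, the exterior derivative is
  d(omega) = sum_{i < j} (∂f_j/∂x_i - ∂f_i/∂x_j) dx_i ∧ dx_j.
  coefficient of dx ∧ dy: ∂f_2/∂x - ∂f_1/∂y = ∂(3*x*y)/∂x - ∂(y^2)/∂y = y
Assembling: d(omega) = (y) dx ∧ dy.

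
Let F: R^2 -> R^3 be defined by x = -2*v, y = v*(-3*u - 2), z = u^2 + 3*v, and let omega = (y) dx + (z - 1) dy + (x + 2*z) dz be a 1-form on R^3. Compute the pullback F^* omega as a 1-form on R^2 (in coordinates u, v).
F^* omega = (4*u^3 - 3*u^2*v + 8*u*v - 9*v^2 + 3*v) du + (-3*u^3 + 4*u^2 - 3*u*v + 3*u + 10*v + 2) dv

Using F^*(f dg) = (f ∘ F) d(g ∘ F), substitute each coordinate x_i by F_i(u, v) in f_i, and replace dx_i by d F_i = (∂F_i/∂u) du + (∂F_i/∂v) dv.
  For the x component: f_1(F) = v*(-3*u - 2); d F_1 = (0) du + (-2) dv
  For the y component: f_2(F) = u^2 + 3*v - 1; d F_2 = (-3*v) du + (-3*u - 2) dv
  For the z component: f_3(F) = 2*u^2 + 4*v; d F_3 = (2*u) du + (3) dv
Combining and collecting du, dv coefficients:
  coeff of du: 4*u^3 - 3*u^2*v + 8*u*v - 9*v^2 + 3*v
  coeff of dv: -3*u^3 + 4*u^2 - 3*u*v + 3*u + 10*v + 2
F^* omega = (4*u^3 - 3*u^2*v + 8*u*v - 9*v^2 + 3*v) du + (-3*u^3 + 4*u^2 - 3*u*v + 3*u + 10*v + 2) dv.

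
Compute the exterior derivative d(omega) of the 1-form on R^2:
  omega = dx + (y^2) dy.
d(omega) = 0

For a 1-form omega = sum_i f_i dx_i, the exterior derivative is
  d(omega) = sum_{i < j} (∂f_j/∂x_i - ∂f_i/∂x_j) dx_i ∧ dx_j.

Assembling: d(omega) = 0.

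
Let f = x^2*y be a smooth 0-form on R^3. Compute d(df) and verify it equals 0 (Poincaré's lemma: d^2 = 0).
d(df) = 0

Step 1: df = sum_i (∂f/∂x_i) dx_i = (2*x*y) dx + (x^2) dy + (0) dz.
Step 2: Apply d again. Using the 1-form formula, the coefficient of dx ∧ dy in d(df) is ∂^2 f/∂x ∂y - ∂^2 f/∂y ∂x = (2*x) - (2*x) = 0 (equality of mixed partials for smooth f).
Similarly for dx ∧ dz and dy ∧ dz — all coefficients vanish. So d(df) = 0.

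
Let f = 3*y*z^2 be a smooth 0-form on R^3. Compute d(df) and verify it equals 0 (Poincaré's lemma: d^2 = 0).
d(df) = 0

Step 1: df = sum_i (∂f/∂x_i) dx_i = (0) dx + (3*z^2) dy + (6*y*z) dz.
Step 2: Apply d again. Using the 1-form formula, the coefficient of dx ∧ dy in d(df) is ∂^2 f/∂x ∂y - ∂^2 f/∂y ∂x = (0) - (0) = 0 (equality of mixed partials for smooth f).
Similarly for dx ∧ dz and dy ∧ dz — all coefficients vanish. So d(df) = 0.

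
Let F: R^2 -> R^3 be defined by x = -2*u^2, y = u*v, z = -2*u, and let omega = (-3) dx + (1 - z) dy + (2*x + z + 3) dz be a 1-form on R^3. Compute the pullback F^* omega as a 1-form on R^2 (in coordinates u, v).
F^* omega = (8*u^2 + 2*u*v + 16*u + v - 6) du + (u*(2*u + 1)) dv

Using F^*(f dg) = (f ∘ F) d(g ∘ F), substitute each coordinate x_i by F_i(u, v) in f_i, and replace dx_i by d F_i = (∂F_i/∂u) du + (∂F_i/∂v) dv.
  For the x component: f_1(F) = -3; d F_1 = (-4*u) du + (0) dv
  For the y component: f_2(F) = 2*u + 1; d F_2 = (v) du + (u) dv
  For the z component: f_3(F) = -4*u^2 - 2*u + 3; d F_3 = (-2) du + (0) dv
Combining and collecting du, dv coefficients:
  coeff of du: 8*u^2 + 2*u*v + 16*u + v - 6
  coeff of dv: u*(2*u + 1)
F^* omega = (8*u^2 + 2*u*v + 16*u + v - 6) du + (u*(2*u + 1)) dv.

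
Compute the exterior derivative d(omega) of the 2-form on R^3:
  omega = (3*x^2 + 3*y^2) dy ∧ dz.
d(omega) = (6*x) dx ∧ dy ∧ dz

For a 2-form omega = sum_{i<j} g_{ij} dx_i ∧ dx_j, the exterior derivative is
  d(omega) = sum_{i<j} d(g_{ij}) ∧ dx_i ∧ dx_j = sum_{i<j, k} (∂g_{ij}/∂x_k) dx_k ∧ dx_i ∧ dx_j.
Expand each term, using dx_k ∧ dx_i ∧ dx_j = sgn(permutation) dx_{(a)} ∧ dx_{(b)} ∧ dx_{(c)} with (a < b < c) sorted:
  d(3*x^2 + 3*y^2) includes (∂/∂x)(3*x^2 + 3*y^2) dx = (6*x) dx, which multiplied by dy ∧ dz gives (6*x) dx ∧ dy ∧ dz
Collecting like 3-forms: d(omega) = (6*x) dx ∧ dy ∧ dz.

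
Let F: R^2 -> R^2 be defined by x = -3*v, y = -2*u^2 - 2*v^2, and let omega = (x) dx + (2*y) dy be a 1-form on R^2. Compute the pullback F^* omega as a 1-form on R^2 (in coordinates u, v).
F^* omega = (16*u*(u^2 + v^2)) du + (v*(16*u^2 + 16*v^2 + 9)) dv

Using F^*(f dg) = (f ∘ F) d(g ∘ F), substitute each coordinate x_i by F_i(u, v) in f_i, and replace dx_i by d F_i = (∂F_i/∂u) du + (∂F_i/∂v) dv.
  For the x component: f_1(F) = -3*v; d F_1 = (0) du + (-3) dv
  For the y component: f_2(F) = -4*u^2 - 4*v^2; d F_2 = (-4*u) du + (-4*v) dv
Combining and collecting du, dv coefficients:
  coeff of du: 16*u*(u^2 + v^2)
  coeff of dv: v*(16*u^2 + 16*v^2 + 9)
F^* omega = (16*u*(u^2 + v^2)) du + (v*(16*u^2 + 16*v^2 + 9)) dv.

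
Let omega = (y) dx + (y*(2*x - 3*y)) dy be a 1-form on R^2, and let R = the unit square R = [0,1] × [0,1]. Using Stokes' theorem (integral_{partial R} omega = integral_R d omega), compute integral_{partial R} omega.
integral_(partial R) omega = 0

Stokes: integral_partial_R omega = integral_R d omega with d omega = (∂Q/∂x - ∂P/∂y) dx ∧ dy.
  ∂Q/∂x = 2*y
  ∂P/∂y = 1
  integrand = ∂Q/∂x - ∂P/∂y = 2*y - 1.
Integrating over R: integral_0^1 integral_0^1 (2*y - 1) dx dy = 0.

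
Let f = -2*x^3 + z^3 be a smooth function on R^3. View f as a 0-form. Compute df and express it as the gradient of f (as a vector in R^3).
df = (-6*x^2) dx + (0) dy + (3*z^2) dz; grad f = (-6*x^2, 0, 3*z^2)

For a 0-form f, d f = (∂f/∂x) dx + (∂f/∂y) dy + (∂f/∂z) dz. The components of the vector representation are exactly the entries of grad f in Cartesian coordinates:
  ∂f/∂x = -6*x^2
  ∂f/∂y = 0
  ∂f/∂z = 3*z^2.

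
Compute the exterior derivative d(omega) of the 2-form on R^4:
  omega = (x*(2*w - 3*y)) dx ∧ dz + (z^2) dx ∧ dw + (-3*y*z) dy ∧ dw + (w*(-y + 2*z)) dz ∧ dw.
d(omega) = (3*x) dx ∧ dy ∧ dz + (2*x - 2*z) dx ∧ dz ∧ dw + (-w + 3*y) dy ∧ dz ∧ dw

For a 2-form omega = sum_{i<j} g_{ij} dx_i ∧ dx_j, the exterior derivative is
  d(omega) = sum_{i<j} d(g_{ij}) ∧ dx_i ∧ dx_j = sum_{i<j, k} (∂g_{ij}/∂x_k) dx_k ∧ dx_i ∧ dx_j.
Expand each term, using dx_k ∧ dx_i ∧ dx_j = sgn(permutation) dx_{(a)} ∧ dx_{(b)} ∧ dx_{(c)} with (a < b < c) sorted:
  d(x*(2*w - 3*y)) includes (∂/∂y)(x*(2*w - 3*y)) dy = (-3*x) dy, which multiplied by dx ∧ dz gives (3*x) dx ∧ dy ∧ dz
  d(x*(2*w - 3*y)) includes (∂/∂w)(x*(2*w - 3*y)) dw = (2*x) dw, which multiplied by dx ∧ dz gives (2*x) dx ∧ dz ∧ dw
  d(z^2) includes (∂/∂z)(z^2) dz = (2*z) dz, which multiplied by dx ∧ dw gives (-2*z) dx ∧ dz ∧ dw
  d(-3*y*z) includes (∂/∂z)(-3*y*z) dz = (-3*y) dz, which multiplied by dy ∧ dw gives (3*y) dy ∧ dz ∧ dw
  d(w*(-y + 2*z)) includes (∂/∂y)(w*(-y + 2*z)) dy = (-w) dy, which multiplied by dz ∧ dw gives (-w) dy ∧ dz ∧ dw
Collecting like 3-forms: d(omega) = (3*x) dx ∧ dy ∧ dz + (2*x - 2*z) dx ∧ dz ∧ dw + (-w + 3*y) dy ∧ dz ∧ dw.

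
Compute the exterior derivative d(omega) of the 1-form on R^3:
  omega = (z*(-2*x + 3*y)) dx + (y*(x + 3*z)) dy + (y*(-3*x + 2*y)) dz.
d(omega) = (y - 3*z) dx ∧ dy + (2*x - 6*y) dx ∧ dz + (-3*x + y) dy ∧ dz

For a 1-form omega = sum_i f_i dx_i, the exterior derivative is
  d(omega) = sum_{i < j} (∂f_j/∂x_i - ∂f_i/∂x_j) dx_i ∧ dx_j.
  coefficient of dx ∧ dy: ∂f_2/∂x - ∂f_1/∂y = ∂(y*(x + 3*z))/∂x - ∂(z*(-2*x + 3*y))/∂y = y - 3*z
  coefficient of dx ∧ dz: ∂f_3/∂x - ∂f_1/∂z = ∂(y*(-3*x + 2*y))/∂x - ∂(z*(-2*x + 3*y))/∂z = 2*x - 6*y
  coefficient of dy ∧ dz: ∂f_3/∂y - ∂f_2/∂z = ∂(y*(-3*x + 2*y))/∂y - ∂(y*(x + 3*z))/∂z = -3*x + y
Assembling: d(omega) = (y - 3*z) dx ∧ dy + (2*x - 6*y) dx ∧ dz + (-3*x + y) dy ∧ dz.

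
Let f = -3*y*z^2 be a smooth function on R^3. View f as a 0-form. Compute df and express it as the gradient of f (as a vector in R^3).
df = (0) dx + (-3*z^2) dy + (-6*y*z) dz; grad f = (0, -3*z^2, -6*y*z)

For a 0-form f, d f = (∂f/∂x) dx + (∂f/∂y) dy + (∂f/∂z) dz. The components of the vector representation are exactly the entries of grad f in Cartesian coordinates:
  ∂f/∂x = 0
  ∂f/∂y = -3*z^2
  ∂f/∂z = -6*y*z.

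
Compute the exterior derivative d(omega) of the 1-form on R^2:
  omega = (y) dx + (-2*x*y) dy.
d(omega) = (-2*y - 1) dx ∧ dy

For a 1-form omega = sum_i f_i dx_i, the exterior derivative is
  d(omega) = sum_{i < j} (∂f_j/∂x_i - ∂f_i/∂x_j) dx_i ∧ dx_j.
  coefficient of dx ∧ dy: ∂f_2/∂x - ∂f_1/∂y = ∂(-2*x*y)/∂x - ∂(y)/∂y = -2*y - 1
Assembling: d(omega) = (-2*y - 1) dx ∧ dy.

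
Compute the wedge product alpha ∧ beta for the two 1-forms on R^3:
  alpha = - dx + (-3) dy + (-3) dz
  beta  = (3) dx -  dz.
alpha ∧ beta = (10) dx ∧ dz + (9) dx ∧ dy + (3) dy ∧ dz

Distribute the wedge, using dx_i ∧ dx_j = -dx_j ∧ dx_i and dx_i ∧ dx_i = 0. For each pair (i, j) with i < j, the coefficient of dx_i ∧ dx_j in alpha ∧ beta is (alpha_i * beta_j - alpha_j * beta_i). Collecting: alpha ∧ beta = (10) dx ∧ dz + (9) dx ∧ dy + (3) dy ∧ dz.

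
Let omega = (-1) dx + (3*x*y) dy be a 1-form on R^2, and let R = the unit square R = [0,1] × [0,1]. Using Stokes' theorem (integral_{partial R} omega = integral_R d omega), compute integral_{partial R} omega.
integral_(partial R) omega = 3/2

Stokes: integral_partial_R omega = integral_R d omega with d omega = (∂Q/∂x - ∂P/∂y) dx ∧ dy.
  ∂Q/∂x = 3*y
  ∂P/∂y = 0
  integrand = ∂Q/∂x - ∂P/∂y = 3*y.
Integrating over R: integral_0^1 integral_0^1 (3*y) dx dy = 3/2.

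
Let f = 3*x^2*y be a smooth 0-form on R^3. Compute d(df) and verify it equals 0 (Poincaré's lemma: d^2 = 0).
d(df) = 0

Step 1: df = sum_i (∂f/∂x_i) dx_i = (6*x*y) dx + (3*x^2) dy + (0) dz.
Step 2: Apply d again. Using the 1-form formula, the coefficient of dx ∧ dy in d(df) is ∂^2 f/∂x ∂y - ∂^2 f/∂y ∂x = (6*x) - (6*x) = 0 (equality of mixed partials for smooth f).
Similarly for dx ∧ dz and dy ∧ dz — all coefficients vanish. So d(df) = 0.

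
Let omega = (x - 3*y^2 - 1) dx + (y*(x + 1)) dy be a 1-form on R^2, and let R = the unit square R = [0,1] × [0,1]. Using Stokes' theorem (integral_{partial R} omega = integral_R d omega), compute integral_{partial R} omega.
integral_(partial R) omega = 7/2

Stokes: integral_partial_R omega = integral_R d omega with d omega = (∂Q/∂x - ∂P/∂y) dx ∧ dy.
  ∂Q/∂x = y
  ∂P/∂y = -6*y
  integrand = ∂Q/∂x - ∂P/∂y = 7*y.
Integrating over R: integral_0^1 integral_0^1 (7*y) dx dy = 7/2.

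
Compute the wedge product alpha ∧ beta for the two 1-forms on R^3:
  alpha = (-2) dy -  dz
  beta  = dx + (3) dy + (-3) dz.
alpha ∧ beta = (2) dx ∧ dy + (9) dy ∧ dz + (1) dx ∧ dz

Distribute the wedge, using dx_i ∧ dx_j = -dx_j ∧ dx_i and dx_i ∧ dx_i = 0. For each pair (i, j) with i < j, the coefficient of dx_i ∧ dx_j in alpha ∧ beta is (alpha_i * beta_j - alpha_j * beta_i). Collecting: alpha ∧ beta = (2) dx ∧ dy + (9) dy ∧ dz + (1) dx ∧ dz.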